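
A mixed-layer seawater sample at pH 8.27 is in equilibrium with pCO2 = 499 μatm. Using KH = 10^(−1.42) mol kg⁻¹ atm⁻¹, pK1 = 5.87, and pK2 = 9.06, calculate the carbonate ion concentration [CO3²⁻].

[CO2*] = KH · pCO2 = 10^(−1.42) × 499×10^-6 = 1.897×10^-5 mol/kg
α₀ = 1/(1 + K1/[H⁺] + K1K2/[H⁺]²) = 1/(1 + 10^+2.40 + 10^+1.61) = 0.003414
DIC = [CO2*]/α₀ = 1.897×10^-5 / 0.003414 = 5.557 mmol/kg
[CO3²⁻] = α₂·DIC; α₂ = 0.1391, so [CO3²⁻] = 0.1391 × 5.557 = 0.773 mmol/kg

[CO3²⁻] = 0.773 mmol/kg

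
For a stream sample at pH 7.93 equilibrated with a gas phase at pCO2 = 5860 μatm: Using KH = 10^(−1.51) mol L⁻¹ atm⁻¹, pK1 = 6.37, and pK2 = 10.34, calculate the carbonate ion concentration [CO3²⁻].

[CO3²⁻] = 0.0256 mmol/L

[CO2*] = KH · pCO2 = 10^(−1.51) × 5860×10^-6 = 1.811×10^-4 mol/L
α₀ = 1/(1 + K1/[H⁺] + K1K2/[H⁺]²) = 1/(1 + 10^+1.56 + 10^-0.85) = 0.02670
DIC = [CO2*]/α₀ = 1.811×10^-4 / 0.02670 = 6.782 mmol/L
[CO3²⁻] = α₂·DIC; α₂ = 0.003772, so [CO3²⁻] = 0.003772 × 6.782 = 0.0256 mmol/L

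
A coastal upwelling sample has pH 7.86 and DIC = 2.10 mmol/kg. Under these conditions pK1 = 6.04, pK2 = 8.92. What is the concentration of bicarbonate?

[HCO3⁻] = 1.91 mmol/kg

α₁ = 1 / (1 + [H⁺]/K1 + K2/[H⁺]) = 1 / (1 + 10^-1.82 + 10^-1.06)
   = 1 / (1 + 0.015136 + 0.087096) = 1/1.1022 = 0.9073
[HCO3⁻] = α₁ × DIC = 0.9073 × 2.10 = 1.91 mmol/kg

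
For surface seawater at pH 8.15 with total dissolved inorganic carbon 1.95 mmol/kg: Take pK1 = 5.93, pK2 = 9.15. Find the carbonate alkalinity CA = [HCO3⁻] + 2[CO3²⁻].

CA = [HCO3⁻] + 2[CO3²⁻] = (α₁ + 2α₂)·DIC
At pH 8.15: [H⁺]/K1 = 10^-2.22 = 0.0060256, K2/[H⁺] = 10^-1.00 = 0.10000
α₁ = 1/(1 + 0.0060256 + 0.10000) = 1/1.1060 = 0.9041; α₂ = α₁·K2/[H⁺] = 0.09041
α₁ + 2α₂ = 1.0850
CA = 1.0850 × 1.95 = 2.12 mmol/kg

CA = 2.12 mmol/kg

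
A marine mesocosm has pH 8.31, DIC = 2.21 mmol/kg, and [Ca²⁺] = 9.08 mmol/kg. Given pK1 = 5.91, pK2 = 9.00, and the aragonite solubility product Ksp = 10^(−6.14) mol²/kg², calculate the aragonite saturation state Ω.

α₂ = 1 / (1 + [H⁺]/K2 + [H⁺]²/(K1K2)) = 1 / (1 + 10^+0.69 + 10^-1.71)
   = 1 / (1 + 4.8978 + 0.019498) = 1/5.9173 = 0.1690
[CO3²⁻] = α₂ × DIC = 0.1690 × 2.21 = 0.3735 mmol/kg
Ksp = 10^(−6.14) = 7.244×10^-7
Ω = [Ca²⁺][CO3²⁻]/Ksp = (9.08×10^-3)(3.735×10^-4) / 7.244×10^-7 = 4.68

Ω = 4.68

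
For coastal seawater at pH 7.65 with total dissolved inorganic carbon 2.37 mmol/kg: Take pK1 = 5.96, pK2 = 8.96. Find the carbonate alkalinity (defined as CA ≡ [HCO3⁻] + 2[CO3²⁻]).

CA = 2.43 mmol/kg

CA = [HCO3⁻] + 2[CO3²⁻] = (α₁ + 2α₂)·DIC
At pH 7.65: [H⁺]/K1 = 10^-1.69 = 0.020417, K2/[H⁺] = 10^-1.31 = 0.048978
α₁ = 1/(1 + 0.020417 + 0.048978) = 1/1.0694 = 0.9351; α₂ = α₁·K2/[H⁺] = 0.04580
α₁ + 2α₂ = 1.0267
CA = 1.0267 × 2.37 = 2.43 mmol/kg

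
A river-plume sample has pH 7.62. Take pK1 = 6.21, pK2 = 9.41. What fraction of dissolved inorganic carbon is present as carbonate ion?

α₂ = 0.0154

α₂ = 1 / (1 + [H⁺]/K2 + [H⁺]²/(K1K2)) = 1 / (1 + 10^+1.79 + 10^+0.38)
   = 1 / (1 + 61.660 + 2.3988) = 1/65.058 = 0.01537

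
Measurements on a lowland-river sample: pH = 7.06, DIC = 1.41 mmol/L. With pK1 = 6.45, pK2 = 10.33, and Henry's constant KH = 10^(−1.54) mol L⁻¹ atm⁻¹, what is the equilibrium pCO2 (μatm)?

pCO2 = 9630 μatm

α₀ = 1 / (1 + K1/[H⁺] + K1K2/[H⁺]²) = 1 / (1 + 10^+0.61 + 10^-2.66)
   = 1 / (1 + 4.0738 + 0.0021878) = 1/5.0760 = 0.1970
[CO2*] = α₀ × DIC = 0.1970 × 1.41 = 0.2778 mmol/L
pCO2 = [CO2*]/KH = 2.778×10^-4 / 2.884×10^-2 = 9630 μatm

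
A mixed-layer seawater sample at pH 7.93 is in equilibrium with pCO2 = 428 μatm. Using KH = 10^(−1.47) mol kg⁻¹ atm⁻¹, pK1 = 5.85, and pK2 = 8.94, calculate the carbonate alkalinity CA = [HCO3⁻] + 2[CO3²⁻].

[CO2*] = KH · pCO2 = 10^(−1.47) × 428×10^-6 = 1.450×10^-5 mol/kg
α₀ = 1/(1 + K1/[H⁺] + K1K2/[H⁺]²) = 1/(1 + 10^+2.08 + 10^+1.07) = 0.007520
DIC = [CO2*]/α₀ = 1.450×10^-5 / 0.007520 = 1.928 mmol/kg
CA = (α₁ + 2α₂)·DIC = (0.9041 + 2×0.08835) × 1.928 = 2.08 mmol/kg

CA = 2.08 mmol/kg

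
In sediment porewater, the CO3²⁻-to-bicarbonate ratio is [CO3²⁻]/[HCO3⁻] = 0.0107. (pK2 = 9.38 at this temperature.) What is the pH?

From K2 = [H⁺][CO3²⁻]/[HCO3⁻]:  pH = pK2 + log₁₀([CO3²⁻]/[HCO3⁻])
log₁₀(0.0107) = -1.971
pH = 9.38 + (-1.971) = 7.41

pH = 7.41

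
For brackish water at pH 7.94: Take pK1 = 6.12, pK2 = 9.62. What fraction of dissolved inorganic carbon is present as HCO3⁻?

α₁ = 1 / (1 + [H⁺]/K1 + K2/[H⁺]) = 1 / (1 + 10^-1.82 + 10^-1.68)
   = 1 / (1 + 0.015136 + 0.020893) = 1/1.0360 = 0.9652

α₁ = 0.965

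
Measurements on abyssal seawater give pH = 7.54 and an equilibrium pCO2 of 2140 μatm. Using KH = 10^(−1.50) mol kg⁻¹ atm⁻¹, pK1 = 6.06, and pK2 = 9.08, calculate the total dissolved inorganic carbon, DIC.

DIC = 2.17 mmol/kg

[CO2*] = KH · pCO2 = 10^(−1.50) × 2140×10^-6 = 6.767×10^-5 mol/kg
α₀ = 1/(1 + K1/[H⁺] + K1K2/[H⁺]²) = 1/(1 + 10^+1.48 + 10^-0.06) = 0.03118
DIC = [CO2*]/α₀ = 6.767×10^-5 / 0.03118 = 2.17 mmol/kg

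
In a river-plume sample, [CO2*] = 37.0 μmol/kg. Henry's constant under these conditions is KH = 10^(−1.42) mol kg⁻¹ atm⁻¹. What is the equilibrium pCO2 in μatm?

pCO2 = 973 μatm

KH = 10^(−1.42) = 3.802×10^-2 mol kg⁻¹ atm⁻¹
pCO2 = [CO2*]/KH = 37.0×10^-6 / 3.802×10^-2 = 9.73×10^-4 atm = 973 μatm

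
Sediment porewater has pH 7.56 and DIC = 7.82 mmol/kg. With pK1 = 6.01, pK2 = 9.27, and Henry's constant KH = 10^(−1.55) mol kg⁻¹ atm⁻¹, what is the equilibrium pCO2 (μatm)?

pCO2 = 7460 μatm

α₀ = 1 / (1 + K1/[H⁺] + K1K2/[H⁺]²) = 1 / (1 + 10^+1.55 + 10^-0.16)
   = 1 / (1 + 35.481 + 0.69183) = 1/37.173 = 0.02690
[CO2*] = α₀ × DIC = 0.02690 × 7.82 = 0.2104 mmol/kg
pCO2 = [CO2*]/KH = 2.104×10^-4 / 2.818×10^-2 = 7460 μatm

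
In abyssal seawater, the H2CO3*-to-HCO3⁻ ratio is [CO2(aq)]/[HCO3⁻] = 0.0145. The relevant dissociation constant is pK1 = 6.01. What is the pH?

pH = 7.85

From K1 = [H⁺][HCO3⁻]/[CO2(aq)]:  pH = pK1 − log₁₀([CO2(aq)]/[HCO3⁻])
log₁₀(0.0145) = -1.839
pH = 6.01 − (-1.839) = 7.85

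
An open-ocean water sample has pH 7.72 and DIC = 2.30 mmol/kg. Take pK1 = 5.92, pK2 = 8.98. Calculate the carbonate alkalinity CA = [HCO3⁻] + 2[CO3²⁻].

CA = 2.38 mmol/kg

CA = [HCO3⁻] + 2[CO3²⁻] = (α₁ + 2α₂)·DIC
At pH 7.72: [H⁺]/K1 = 10^-1.80 = 0.015849, K2/[H⁺] = 10^-1.26 = 0.054954
α₁ = 1/(1 + 0.015849 + 0.054954) = 1/1.0708 = 0.9339; α₂ = α₁·K2/[H⁺] = 0.05132
α₁ + 2α₂ = 1.0365
CA = 1.0365 × 2.30 = 2.38 mmol/kg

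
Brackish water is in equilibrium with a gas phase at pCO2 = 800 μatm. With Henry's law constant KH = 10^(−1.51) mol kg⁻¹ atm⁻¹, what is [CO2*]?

[CO2*] = 24.7 μmol/kg

KH = 10^(−1.51) = 3.090×10^-2 mol kg⁻¹ atm⁻¹
[CO2*] = KH · pCO2 = 3.090×10^-2 × 800×10^-6 atm = 2.47×10^-5 mol/kg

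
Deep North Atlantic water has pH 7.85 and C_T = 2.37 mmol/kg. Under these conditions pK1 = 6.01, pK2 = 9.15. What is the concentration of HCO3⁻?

[HCO3⁻] = 2.23 mmol/kg

α₁ = 1 / (1 + [H⁺]/K1 + K2/[H⁺]) = 1 / (1 + 10^-1.84 + 10^-1.30)
   = 1 / (1 + 0.014454 + 0.050119) = 1/1.0646 = 0.9393
[HCO3⁻] = α₁ × DIC = 0.9393 × 2.37 = 2.23 mmol/kg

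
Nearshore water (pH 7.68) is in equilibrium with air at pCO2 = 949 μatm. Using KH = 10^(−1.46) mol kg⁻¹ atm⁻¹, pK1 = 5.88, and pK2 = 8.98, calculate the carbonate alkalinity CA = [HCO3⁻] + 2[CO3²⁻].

CA = 2.28 mmol/kg

[CO2*] = KH · pCO2 = 10^(−1.46) × 949×10^-6 = 3.291×10^-5 mol/kg
α₀ = 1/(1 + K1/[H⁺] + K1K2/[H⁺]²) = 1/(1 + 10^+1.80 + 10^+0.50) = 0.01487
DIC = [CO2*]/α₀ = 3.291×10^-5 / 0.01487 = 2.213 mmol/kg
CA = (α₁ + 2α₂)·DIC = (0.9381 + 2×0.04702) × 2.213 = 2.28 mmol/kg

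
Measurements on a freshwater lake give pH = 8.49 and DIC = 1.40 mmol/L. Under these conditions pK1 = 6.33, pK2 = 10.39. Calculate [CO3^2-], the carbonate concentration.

α₂ = 1 / (1 + [H⁺]/K2 + [H⁺]²/(K1K2)) = 1 / (1 + 10^+1.90 + 10^-0.26)
   = 1 / (1 + 79.433 + 0.54954) = 1/80.982 = 0.01235
[CO3²⁻] = α₂ × DIC = 0.01235 × 1.40 = 0.0173 mmol/L = 17.3 μmol/L

[CO3²⁻] = 17.3 μmol/L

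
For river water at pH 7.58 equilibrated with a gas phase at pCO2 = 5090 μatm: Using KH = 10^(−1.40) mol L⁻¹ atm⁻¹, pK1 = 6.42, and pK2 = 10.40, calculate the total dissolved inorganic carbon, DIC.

DIC = 3.14 mmol/L

[CO2*] = KH · pCO2 = 10^(−1.40) × 5090×10^-6 = 2.026×10^-4 mol/L
α₀ = 1/(1 + K1/[H⁺] + K1K2/[H⁺]²) = 1/(1 + 10^+1.16 + 10^-1.66) = 0.06462
DIC = [CO2*]/α₀ = 2.026×10^-4 / 0.06462 = 3.14 mmol/L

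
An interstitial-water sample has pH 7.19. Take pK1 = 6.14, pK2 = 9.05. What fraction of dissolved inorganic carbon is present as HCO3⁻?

α₁ = 1 / (1 + [H⁺]/K1 + K2/[H⁺]) = 1 / (1 + 10^-1.05 + 10^-1.86)
   = 1 / (1 + 0.089125 + 0.013804) = 1/1.1029 = 0.9067

α₁ = 0.907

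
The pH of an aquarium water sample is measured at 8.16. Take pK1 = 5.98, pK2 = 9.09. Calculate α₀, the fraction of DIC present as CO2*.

α₀ = 0.00588

α₀ = 1 / (1 + K1/[H⁺] + K1K2/[H⁺]²) = 1 / (1 + 10^+2.18 + 10^+1.25)
   = 1 / (1 + 151.36 + 17.783) = 1/170.14 = 0.005878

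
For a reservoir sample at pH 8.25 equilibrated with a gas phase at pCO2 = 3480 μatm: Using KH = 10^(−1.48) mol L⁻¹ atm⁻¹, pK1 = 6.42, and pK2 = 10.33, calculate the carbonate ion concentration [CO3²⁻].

[CO3²⁻] = 0.0648 mmol/L

[CO2*] = KH · pCO2 = 10^(−1.48) × 3480×10^-6 = 1.152×10^-4 mol/L
α₀ = 1/(1 + K1/[H⁺] + K1K2/[H⁺]²) = 1/(1 + 10^+1.83 + 10^-0.25) = 0.01446
DIC = [CO2*]/α₀ = 1.152×10^-4 / 0.01446 = 7.971 mmol/L
[CO3²⁻] = α₂·DIC; α₂ = 0.008130, so [CO3²⁻] = 0.008130 × 7.971 = 0.0648 mmol/L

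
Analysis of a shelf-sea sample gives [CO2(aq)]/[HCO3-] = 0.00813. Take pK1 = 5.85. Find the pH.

From K1 = [H⁺][HCO3-]/[CO2(aq)]:  pH = pK1 − log₁₀([CO2(aq)]/[HCO3-])
log₁₀(0.00813) = -2.090
pH = 5.85 − (-2.090) = 7.94

pH = 7.94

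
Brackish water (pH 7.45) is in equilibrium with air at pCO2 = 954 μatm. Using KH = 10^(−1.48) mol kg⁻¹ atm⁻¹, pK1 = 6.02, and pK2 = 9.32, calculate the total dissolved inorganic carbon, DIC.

DIC = 0.893 mmol/kg

[CO2*] = KH · pCO2 = 10^(−1.48) × 954×10^-6 = 3.159×10^-5 mol/kg
α₀ = 1/(1 + K1/[H⁺] + K1K2/[H⁺]²) = 1/(1 + 10^+1.43 + 10^-0.44) = 0.03536
DIC = [CO2*]/α₀ = 3.159×10^-5 / 0.03536 = 0.893 mmol/kg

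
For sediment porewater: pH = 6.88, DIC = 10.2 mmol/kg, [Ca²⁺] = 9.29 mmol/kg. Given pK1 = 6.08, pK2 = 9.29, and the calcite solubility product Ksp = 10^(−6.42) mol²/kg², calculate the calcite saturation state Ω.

α₂ = 1 / (1 + [H⁺]/K2 + [H⁺]²/(K1K2)) = 1 / (1 + 10^+2.41 + 10^+1.61)
   = 1 / (1 + 257.04 + 40.738) = 1/298.78 = 0.003347
[CO3²⁻] = α₂ × DIC = 0.003347 × 10.2 = 0.03414 mmol/kg
Ksp = 10^(−6.42) = 3.802×10^-7
Ω = [Ca²⁺][CO3²⁻]/Ksp = (9.29×10^-3)(3.414×10^-5) / 3.802×10^-7 = 0.834

Ω = 0.834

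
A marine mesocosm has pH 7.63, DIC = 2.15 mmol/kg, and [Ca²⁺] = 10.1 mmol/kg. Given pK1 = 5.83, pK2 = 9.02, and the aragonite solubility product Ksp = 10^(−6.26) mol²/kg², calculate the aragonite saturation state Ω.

α₂ = 1 / (1 + [H⁺]/K2 + [H⁺]²/(K1K2)) = 1 / (1 + 10^+1.39 + 10^-0.41)
   = 1 / (1 + 24.547 + 0.38905) = 1/25.936 = 0.03856
[CO3²⁻] = α₂ × DIC = 0.03856 × 2.15 = 0.08290 mmol/kg
Ksp = 10^(−6.26) = 5.495×10^-7
Ω = [Ca²⁺][CO3²⁻]/Ksp = (10.1×10^-3)(8.290×10^-5) / 5.495×10^-7 = 1.52

Ω = 1.52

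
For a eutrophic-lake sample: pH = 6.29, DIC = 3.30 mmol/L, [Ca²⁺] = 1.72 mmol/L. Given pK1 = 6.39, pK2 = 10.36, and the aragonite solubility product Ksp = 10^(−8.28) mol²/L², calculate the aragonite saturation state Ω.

α₂ = 1 / (1 + [H⁺]/K2 + [H⁺]²/(K1K2)) = 1 / (1 + 10^+4.07 + 10^+4.17)
   = 1 / (1 + 1.1749×10^4 + 1.4791×10^4) = 1/2.6541×10^4 = 3.768×10^-5
[CO3²⁻] = α₂ × DIC = 3.768×10^-5 × 3.30 = 0.0001243 mmol/L = 0.1243 μmol/L
Ksp = 10^(−8.28) = 5.248×10^-9
Ω = [Ca²⁺][CO3²⁻]/Ksp = (1.72×10^-3)(1.243×10^-7) / 5.248×10^-9 = 0.0407

Ω = 0.0407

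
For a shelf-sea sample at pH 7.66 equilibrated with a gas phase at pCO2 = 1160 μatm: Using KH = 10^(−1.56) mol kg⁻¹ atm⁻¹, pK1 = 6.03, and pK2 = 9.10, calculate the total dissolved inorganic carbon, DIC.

DIC = 1.44 mmol/kg

[CO2*] = KH · pCO2 = 10^(−1.56) × 1160×10^-6 = 3.195×10^-5 mol/kg
α₀ = 1/(1 + K1/[H⁺] + K1K2/[H⁺]²) = 1/(1 + 10^+1.63 + 10^+0.19) = 0.02212
DIC = [CO2*]/α₀ = 3.195×10^-5 / 0.02212 = 1.44 mmol/kg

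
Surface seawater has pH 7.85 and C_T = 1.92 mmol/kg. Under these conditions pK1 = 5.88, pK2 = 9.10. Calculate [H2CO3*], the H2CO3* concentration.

α₀ = 1 / (1 + K1/[H⁺] + K1K2/[H⁺]²) = 1 / (1 + 10^+1.97 + 10^+0.72)
   = 1 / (1 + 93.325 + 5.2481) = 1/99.574 = 0.01004
[CO2*] = α₀ × DIC = 0.01004 × 1.92 = 0.0193 mmol/kg = 19.3 μmol/kg

[CO2*] = 19.3 μmol/kg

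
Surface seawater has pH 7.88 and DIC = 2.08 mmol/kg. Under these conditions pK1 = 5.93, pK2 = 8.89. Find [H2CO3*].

α₀ = 1 / (1 + K1/[H⁺] + K1K2/[H⁺]²) = 1 / (1 + 10^+1.95 + 10^+0.94)
   = 1 / (1 + 89.125 + 8.7096) = 1/98.835 = 0.01012
[CO2*] = α₀ × DIC = 0.01012 × 2.08 = 0.0210 mmol/kg

[CO2*] = 0.0210 mmol/kg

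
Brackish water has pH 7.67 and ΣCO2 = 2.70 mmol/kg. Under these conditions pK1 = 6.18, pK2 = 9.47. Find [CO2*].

[CO2*] = 0.0834 mmol/kg

α₀ = 1 / (1 + K1/[H⁺] + K1K2/[H⁺]²) = 1 / (1 + 10^+1.49 + 10^-0.31)
   = 1 / (1 + 30.903 + 0.48978) = 1/32.393 = 0.03087
[CO2*] = α₀ × DIC = 0.03087 × 2.70 = 0.0834 mmol/kg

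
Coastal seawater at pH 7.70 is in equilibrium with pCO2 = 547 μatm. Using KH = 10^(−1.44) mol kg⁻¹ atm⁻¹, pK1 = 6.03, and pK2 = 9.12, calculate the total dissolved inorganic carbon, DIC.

[CO2*] = KH · pCO2 = 10^(−1.44) × 547×10^-6 = 1.986×10^-5 mol/kg
α₀ = 1/(1 + K1/[H⁺] + K1K2/[H⁺]²) = 1/(1 + 10^+1.67 + 10^+0.25) = 0.02018
DIC = [CO2*]/α₀ = 1.986×10^-5 / 0.02018 = 0.984 mmol/kg

DIC = 0.984 mmol/kg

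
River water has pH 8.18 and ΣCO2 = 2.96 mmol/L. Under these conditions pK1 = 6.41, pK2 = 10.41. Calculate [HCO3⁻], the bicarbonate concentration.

α₁ = 1 / (1 + [H⁺]/K1 + K2/[H⁺]) = 1 / (1 + 10^-1.77 + 10^-2.23)
   = 1 / (1 + 0.016982 + 0.0058884) = 1/1.0229 = 0.9776
[HCO3⁻] = α₁ × DIC = 0.9776 × 2.96 = 2.89 mmol/L

[HCO3⁻] = 2.89 mmol/L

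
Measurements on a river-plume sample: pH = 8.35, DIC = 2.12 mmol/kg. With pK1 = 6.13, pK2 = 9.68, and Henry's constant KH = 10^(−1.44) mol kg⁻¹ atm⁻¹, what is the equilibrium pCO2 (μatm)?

pCO2 = 334 μatm

α₀ = 1 / (1 + K1/[H⁺] + K1K2/[H⁺]²) = 1 / (1 + 10^+2.22 + 10^+0.89)
   = 1 / (1 + 165.96 + 7.7625) = 1/174.72 = 0.005723
[CO2*] = α₀ × DIC = 0.005723 × 2.12 = 0.01213 mmol/kg = 12.13 μmol/kg
pCO2 = [CO2*]/KH = 1.213×10^-5 / 3.631×10^-2 = 334 μatm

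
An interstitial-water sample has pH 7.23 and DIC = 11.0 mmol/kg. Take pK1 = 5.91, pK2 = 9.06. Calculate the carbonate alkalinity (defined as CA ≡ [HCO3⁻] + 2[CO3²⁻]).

CA = 10.7 mmol/kg

CA = [HCO3⁻] + 2[CO3²⁻] = (α₁ + 2α₂)·DIC
At pH 7.23: [H⁺]/K1 = 10^-1.32 = 0.047863, K2/[H⁺] = 10^-1.83 = 0.014791
α₁ = 1/(1 + 0.047863 + 0.014791) = 1/1.0627 = 0.9410; α₂ = α₁·K2/[H⁺] = 0.01392
α₁ + 2α₂ = 0.9689
CA = 0.9689 × 11.0 = 10.7 mmol/kg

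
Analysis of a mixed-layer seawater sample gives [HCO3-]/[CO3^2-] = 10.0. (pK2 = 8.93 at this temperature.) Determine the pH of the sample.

From K2 = [H⁺][CO3^2-]/[HCO3-]:  pH = pK2 − log₁₀([HCO3-]/[CO3^2-])
log₁₀(10.0) = +1.000
pH = 8.93 − (+1.000) = 7.93

pH = 7.93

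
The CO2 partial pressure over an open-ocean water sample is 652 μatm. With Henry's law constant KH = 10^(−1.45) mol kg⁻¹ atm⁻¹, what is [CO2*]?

[CO2*] = 23.1 μmol/kg

KH = 10^(−1.45) = 3.548×10^-2 mol kg⁻¹ atm⁻¹
[CO2*] = KH · pCO2 = 3.548×10^-2 × 652×10^-6 atm = 2.31×10^-5 mol/kg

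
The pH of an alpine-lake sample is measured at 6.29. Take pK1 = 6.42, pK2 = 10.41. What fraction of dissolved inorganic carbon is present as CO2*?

α₀ = 1 / (1 + K1/[H⁺] + K1K2/[H⁺]²) = 1 / (1 + 10^-0.13 + 10^-4.25)
   = 1 / (1 + 0.74131 + 5.6234×10^-5) = 1/1.7414 = 0.5743

α₀ = 0.574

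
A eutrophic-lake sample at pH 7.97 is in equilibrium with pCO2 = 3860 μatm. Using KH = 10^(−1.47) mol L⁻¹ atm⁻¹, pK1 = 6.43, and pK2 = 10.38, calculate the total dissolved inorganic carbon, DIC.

[CO2*] = KH · pCO2 = 10^(−1.47) × 3860×10^-6 = 1.308×10^-4 mol/L
α₀ = 1/(1 + K1/[H⁺] + K1K2/[H⁺]²) = 1/(1 + 10^+1.54 + 10^-0.87) = 0.02793
DIC = [CO2*]/α₀ = 1.308×10^-4 / 0.02793 = 4.68 mmol/L

DIC = 4.68 mmol/L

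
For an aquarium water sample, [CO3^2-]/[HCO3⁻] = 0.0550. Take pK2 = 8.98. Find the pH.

From K2 = [H⁺][CO3^2-]/[HCO3⁻]:  pH = pK2 + log₁₀([CO3^2-]/[HCO3⁻])
log₁₀(0.0550) = -1.260
pH = 8.98 + (-1.260) = 7.72

pH = 7.72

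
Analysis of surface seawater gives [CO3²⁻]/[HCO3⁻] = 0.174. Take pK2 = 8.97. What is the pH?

pH = 8.21

From K2 = [H⁺][CO3²⁻]/[HCO3⁻]:  pH = pK2 + log₁₀([CO3²⁻]/[HCO3⁻])
log₁₀(0.174) = -0.759
pH = 8.97 + (-0.759) = 8.21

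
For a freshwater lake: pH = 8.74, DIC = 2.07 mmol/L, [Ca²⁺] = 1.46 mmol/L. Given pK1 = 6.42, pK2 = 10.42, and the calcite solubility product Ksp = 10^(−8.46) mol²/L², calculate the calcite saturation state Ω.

Ω = 17.8

α₂ = 1 / (1 + [H⁺]/K2 + [H⁺]²/(K1K2)) = 1 / (1 + 10^+1.68 + 10^-0.64)
   = 1 / (1 + 47.863 + 0.22909) = 1/49.092 = 0.02037
[CO3²⁻] = α₂ × DIC = 0.02037 × 2.07 = 0.04217 mmol/L
Ksp = 10^(−8.46) = 3.467×10^-9
Ω = [Ca²⁺][CO3²⁻]/Ksp = (1.46×10^-3)(4.217×10^-5) / 3.467×10^-9 = 17.8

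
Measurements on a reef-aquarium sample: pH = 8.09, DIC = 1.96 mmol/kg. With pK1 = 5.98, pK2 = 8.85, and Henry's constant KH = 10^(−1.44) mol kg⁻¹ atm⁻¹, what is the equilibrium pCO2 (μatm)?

pCO2 = 355 μatm

α₀ = 1 / (1 + K1/[H⁺] + K1K2/[H⁺]²) = 1 / (1 + 10^+2.11 + 10^+1.35)
   = 1 / (1 + 128.82 + 22.387) = 1/152.21 = 0.006570
[CO2*] = α₀ × DIC = 0.006570 × 1.96 = 0.01288 mmol/kg = 12.88 μmol/kg
pCO2 = [CO2*]/KH = 1.288×10^-5 / 3.631×10^-2 = 355 μatm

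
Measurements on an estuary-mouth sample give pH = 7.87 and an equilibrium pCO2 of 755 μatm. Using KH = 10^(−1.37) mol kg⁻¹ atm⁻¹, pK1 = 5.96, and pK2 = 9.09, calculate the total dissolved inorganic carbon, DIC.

[CO2*] = KH · pCO2 = 10^(−1.37) × 755×10^-6 = 3.221×10^-5 mol/kg
α₀ = 1/(1 + K1/[H⁺] + K1K2/[H⁺]²) = 1/(1 + 10^+1.91 + 10^+0.69) = 0.01147
DIC = [CO2*]/α₀ = 3.221×10^-5 / 0.01147 = 2.81 mmol/kg

DIC = 2.81 mmol/kg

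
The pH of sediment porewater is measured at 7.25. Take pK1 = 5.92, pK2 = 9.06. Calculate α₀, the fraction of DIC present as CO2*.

α₀ = 0.0440

α₀ = 1 / (1 + K1/[H⁺] + K1K2/[H⁺]²) = 1 / (1 + 10^+1.33 + 10^-0.48)
   = 1 / (1 + 21.380 + 0.33113) = 1/22.711 = 0.04403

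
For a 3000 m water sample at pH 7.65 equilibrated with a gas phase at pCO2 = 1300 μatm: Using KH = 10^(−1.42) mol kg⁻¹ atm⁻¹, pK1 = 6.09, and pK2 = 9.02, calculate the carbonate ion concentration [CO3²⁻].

[CO3²⁻] = 0.0765 mmol/kg

[CO2*] = KH · pCO2 = 10^(−1.42) × 1300×10^-6 = 4.942×10^-5 mol/kg
α₀ = 1/(1 + K1/[H⁺] + K1K2/[H⁺]²) = 1/(1 + 10^+1.56 + 10^+0.19) = 0.02574
DIC = [CO2*]/α₀ = 4.942×10^-5 / 0.02574 = 1.920 mmol/kg
[CO3²⁻] = α₂·DIC; α₂ = 0.03986, so [CO3²⁻] = 0.03986 × 1.920 = 0.0765 mmol/kg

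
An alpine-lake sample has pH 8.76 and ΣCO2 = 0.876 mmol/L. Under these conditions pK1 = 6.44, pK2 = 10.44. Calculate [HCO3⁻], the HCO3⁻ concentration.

[HCO3⁻] = 0.854 mmol/L

α₁ = 1 / (1 + [H⁺]/K1 + K2/[H⁺]) = 1 / (1 + 10^-2.32 + 10^-1.68)
   = 1 / (1 + 0.0047863 + 0.020893) = 1/1.0257 = 0.9750
[HCO3⁻] = α₁ × DIC = 0.9750 × 0.876 = 0.854 mmol/L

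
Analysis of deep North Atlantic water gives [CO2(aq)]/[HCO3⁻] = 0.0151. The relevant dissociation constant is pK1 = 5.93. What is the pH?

From K1 = [H⁺][HCO3⁻]/[CO2(aq)]:  pH = pK1 − log₁₀([CO2(aq)]/[HCO3⁻])
log₁₀(0.0151) = -1.821
pH = 5.93 − (-1.821) = 7.75

pH = 7.75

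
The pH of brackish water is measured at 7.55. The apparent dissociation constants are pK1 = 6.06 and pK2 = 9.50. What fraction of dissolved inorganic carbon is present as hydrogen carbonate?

α₁ = 1 / (1 + [H⁺]/K1 + K2/[H⁺]) = 1 / (1 + 10^-1.49 + 10^-1.95)
   = 1 / (1 + 0.032359 + 0.011220) = 1/1.0436 = 0.9582

α₁ = 0.958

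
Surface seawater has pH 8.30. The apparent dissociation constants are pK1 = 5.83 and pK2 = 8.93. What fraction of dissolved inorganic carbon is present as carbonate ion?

α₂ = 0.189

α₂ = 1 / (1 + [H⁺]/K2 + [H⁺]²/(K1K2)) = 1 / (1 + 10^+0.63 + 10^-1.84)
   = 1 / (1 + 4.2658 + 0.014454) = 1/5.2802 = 0.1894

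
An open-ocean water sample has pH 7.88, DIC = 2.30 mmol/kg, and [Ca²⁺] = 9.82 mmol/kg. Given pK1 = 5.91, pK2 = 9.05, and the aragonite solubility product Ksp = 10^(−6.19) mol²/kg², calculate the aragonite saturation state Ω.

α₂ = 1 / (1 + [H⁺]/K2 + [H⁺]²/(K1K2)) = 1 / (1 + 10^+1.17 + 10^-0.80)
   = 1 / (1 + 14.791 + 0.15849) = 1/15.950 = 0.06270
[CO3²⁻] = α₂ × DIC = 0.06270 × 2.30 = 0.1442 mmol/kg
Ksp = 10^(−6.19) = 6.457×10^-7
Ω = [Ca²⁺][CO3²⁻]/Ksp = (9.82×10^-3)(1.442×10^-4) / 6.457×10^-7 = 2.19

Ω = 2.19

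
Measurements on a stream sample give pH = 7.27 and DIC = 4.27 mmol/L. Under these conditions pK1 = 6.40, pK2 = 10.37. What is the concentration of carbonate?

α₂ = 1 / (1 + [H⁺]/K2 + [H⁺]²/(K1K2)) = 1 / (1 + 10^+3.10 + 10^+2.23)
   = 1 / (1 + 1258.9 + 169.82) = 1/1429.7 = 0.0006994
[CO3²⁻] = α₂ × DIC = 0.0006994 × 4.27 = 0.00299 mmol/L = 2.99 μmol/L

[CO3²⁻] = 2.99 μmol/L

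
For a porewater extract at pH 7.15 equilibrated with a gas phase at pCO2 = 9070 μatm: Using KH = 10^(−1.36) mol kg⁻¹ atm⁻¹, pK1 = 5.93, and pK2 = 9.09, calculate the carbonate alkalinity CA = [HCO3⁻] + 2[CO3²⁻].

[CO2*] = KH · pCO2 = 10^(−1.36) × 9070×10^-6 = 3.959×10^-4 mol/kg
α₀ = 1/(1 + K1/[H⁺] + K1K2/[H⁺]²) = 1/(1 + 10^+1.22 + 10^-0.72) = 0.05622
DIC = [CO2*]/α₀ = 3.959×10^-4 / 0.05622 = 7.042 mmol/kg
CA = (α₁ + 2α₂)·DIC = (0.9331 + 2×0.01071) × 7.042 = 6.72 mmol/kg

CA = 6.72 mmol/kg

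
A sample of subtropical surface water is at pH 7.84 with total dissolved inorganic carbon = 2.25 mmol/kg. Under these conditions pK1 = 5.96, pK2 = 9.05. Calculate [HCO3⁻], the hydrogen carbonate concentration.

α₁ = 1 / (1 + [H⁺]/K1 + K2/[H⁺]) = 1 / (1 + 10^-1.88 + 10^-1.21)
   = 1 / (1 + 0.013183 + 0.061660) = 1/1.0748 = 0.9304
[HCO3⁻] = α₁ × DIC = 0.9304 × 2.25 = 2.09 mmol/kg

[HCO3⁻] = 2.09 mmol/kg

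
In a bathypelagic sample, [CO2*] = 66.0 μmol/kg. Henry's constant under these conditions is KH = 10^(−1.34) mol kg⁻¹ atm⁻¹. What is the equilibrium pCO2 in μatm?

KH = 10^(−1.34) = 4.571×10^-2 mol kg⁻¹ atm⁻¹
pCO2 = [CO2*]/KH = 66.0×10^-6 / 4.571×10^-2 = 1.44×10^-3 atm = 1440 μatm

pCO2 = 1440 μatm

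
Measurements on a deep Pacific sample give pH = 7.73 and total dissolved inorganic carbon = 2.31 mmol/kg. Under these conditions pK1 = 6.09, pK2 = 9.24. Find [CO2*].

α₀ = 1 / (1 + K1/[H⁺] + K1K2/[H⁺]²) = 1 / (1 + 10^+1.64 + 10^+0.13)
   = 1 / (1 + 43.652 + 1.3490) = 1/46.001 = 0.02174
[CO2*] = α₀ × DIC = 0.02174 × 2.31 = 0.0502 mmol/kg

[CO2*] = 0.0502 mmol/kg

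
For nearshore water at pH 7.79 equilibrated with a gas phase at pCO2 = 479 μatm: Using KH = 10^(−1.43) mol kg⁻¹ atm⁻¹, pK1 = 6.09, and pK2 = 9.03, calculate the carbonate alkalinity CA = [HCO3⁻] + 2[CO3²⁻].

[CO2*] = KH · pCO2 = 10^(−1.43) × 479×10^-6 = 1.780×10^-5 mol/kg
α₀ = 1/(1 + K1/[H⁺] + K1K2/[H⁺]²) = 1/(1 + 10^+1.70 + 10^+0.46) = 0.01852
DIC = [CO2*]/α₀ = 1.780×10^-5 / 0.01852 = 0.9611 mmol/kg
CA = (α₁ + 2α₂)·DIC = (0.9281 + 2×0.05341) × 0.9611 = 0.995 mmol/kg

CA = 0.995 mmol/kg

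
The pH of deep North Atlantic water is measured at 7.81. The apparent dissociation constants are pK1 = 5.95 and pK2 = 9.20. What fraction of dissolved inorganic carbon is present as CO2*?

α₀ = 1 / (1 + K1/[H⁺] + K1K2/[H⁺]²) = 1 / (1 + 10^+1.86 + 10^+0.47)
   = 1 / (1 + 72.444 + 2.9512) = 1/76.395 = 0.01309

α₀ = 0.0131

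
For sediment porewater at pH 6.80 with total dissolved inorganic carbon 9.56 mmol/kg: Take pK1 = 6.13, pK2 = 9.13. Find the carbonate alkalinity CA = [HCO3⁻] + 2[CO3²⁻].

CA = [HCO3⁻] + 2[CO3²⁻] = (α₁ + 2α₂)·DIC
At pH 6.80: [H⁺]/K1 = 10^-0.67 = 0.21380, K2/[H⁺] = 10^-2.33 = 0.0046774
α₁ = 1/(1 + 0.21380 + 0.0046774) = 1/1.2185 = 0.8207; α₂ = α₁·K2/[H⁺] = 0.003839
α₁ + 2α₂ = 0.8284
CA = 0.8284 × 9.56 = 7.92 mmol/kg

CA = 7.92 mmol/kg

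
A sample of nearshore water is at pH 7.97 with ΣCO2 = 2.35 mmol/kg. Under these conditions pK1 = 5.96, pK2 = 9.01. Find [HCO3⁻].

[HCO3⁻] = 2.13 mmol/kg

α₁ = 1 / (1 + [H⁺]/K1 + K2/[H⁺]) = 1 / (1 + 10^-2.01 + 10^-1.04)
   = 1 / (1 + 0.0097724 + 0.091201) = 1/1.1010 = 0.9083
[HCO3⁻] = α₁ × DIC = 0.9083 × 2.35 = 2.13 mmol/kg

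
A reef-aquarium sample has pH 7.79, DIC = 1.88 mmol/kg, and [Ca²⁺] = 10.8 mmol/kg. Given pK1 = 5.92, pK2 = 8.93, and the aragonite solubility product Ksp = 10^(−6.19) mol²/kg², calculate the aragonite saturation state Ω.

Ω = 2.10

α₂ = 1 / (1 + [H⁺]/K2 + [H⁺]²/(K1K2)) = 1 / (1 + 10^+1.14 + 10^-0.73)
   = 1 / (1 + 13.804 + 0.18621) = 1/14.990 = 0.06671
[CO3²⁻] = α₂ × DIC = 0.06671 × 1.88 = 0.1254 mmol/kg
Ksp = 10^(−6.19) = 6.457×10^-7
Ω = [Ca²⁺][CO3²⁻]/Ksp = (10.8×10^-3)(1.254×10^-4) / 6.457×10^-7 = 2.10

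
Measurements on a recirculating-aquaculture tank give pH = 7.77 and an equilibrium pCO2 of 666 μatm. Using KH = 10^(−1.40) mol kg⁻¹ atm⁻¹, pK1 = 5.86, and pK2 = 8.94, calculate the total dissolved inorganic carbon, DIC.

DIC = 2.33 mmol/kg

[CO2*] = KH · pCO2 = 10^(−1.40) × 666×10^-6 = 2.651×10^-5 mol/kg
α₀ = 1/(1 + K1/[H⁺] + K1K2/[H⁺]²) = 1/(1 + 10^+1.91 + 10^+0.74) = 0.01139
DIC = [CO2*]/α₀ = 2.651×10^-5 / 0.01139 = 2.33 mmol/kg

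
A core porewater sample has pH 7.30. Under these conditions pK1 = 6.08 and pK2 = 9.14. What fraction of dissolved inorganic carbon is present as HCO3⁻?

α₁ = 0.930

α₁ = 1 / (1 + [H⁺]/K1 + K2/[H⁺]) = 1 / (1 + 10^-1.22 + 10^-1.84)
   = 1 / (1 + 0.060256 + 0.014454) = 1/1.0747 = 0.9305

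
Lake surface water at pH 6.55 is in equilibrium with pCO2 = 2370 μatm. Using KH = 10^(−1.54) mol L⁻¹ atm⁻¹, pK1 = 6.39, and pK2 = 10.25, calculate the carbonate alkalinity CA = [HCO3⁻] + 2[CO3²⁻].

[CO2*] = KH · pCO2 = 10^(−1.54) × 2370×10^-6 = 6.835×10^-5 mol/L
α₀ = 1/(1 + K1/[H⁺] + K1K2/[H⁺]²) = 1/(1 + 10^+0.16 + 10^-3.54) = 0.4089
DIC = [CO2*]/α₀ = 6.835×10^-5 / 0.4089 = 0.1672 mmol/L
CA = (α₁ + 2α₂)·DIC = (0.5910 + 2×0.0001179) × 0.1672 = 0.0988 mmol/L

CA = 0.0988 mmol/L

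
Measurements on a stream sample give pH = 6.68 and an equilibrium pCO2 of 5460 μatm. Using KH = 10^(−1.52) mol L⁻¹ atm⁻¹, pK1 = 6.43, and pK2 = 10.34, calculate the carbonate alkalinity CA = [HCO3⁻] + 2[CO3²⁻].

CA = 0.293 mmol/L

[CO2*] = KH · pCO2 = 10^(−1.52) × 5460×10^-6 = 1.649×10^-4 mol/L
α₀ = 1/(1 + K1/[H⁺] + K1K2/[H⁺]²) = 1/(1 + 10^+0.25 + 10^-3.41) = 0.3599
DIC = [CO2*]/α₀ = 1.649×10^-4 / 0.3599 = 0.4582 mmol/L
CA = (α₁ + 2α₂)·DIC = (0.6400 + 2×0.0001400) × 0.4582 = 0.293 mmol/L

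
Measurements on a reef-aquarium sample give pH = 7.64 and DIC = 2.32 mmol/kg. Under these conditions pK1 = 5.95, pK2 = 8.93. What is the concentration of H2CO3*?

[CO2*] = 0.0442 mmol/kg

α₀ = 1 / (1 + K1/[H⁺] + K1K2/[H⁺]²) = 1 / (1 + 10^+1.69 + 10^+0.40)
   = 1 / (1 + 48.978 + 2.5119) = 1/52.490 = 0.01905
[CO2*] = α₀ × DIC = 0.01905 × 2.32 = 0.0442 mmol/kg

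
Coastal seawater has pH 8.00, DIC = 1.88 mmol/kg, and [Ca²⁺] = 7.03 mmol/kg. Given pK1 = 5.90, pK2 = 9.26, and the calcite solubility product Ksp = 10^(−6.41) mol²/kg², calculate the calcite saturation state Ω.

α₂ = 1 / (1 + [H⁺]/K2 + [H⁺]²/(K1K2)) = 1 / (1 + 10^+1.26 + 10^-0.84)
   = 1 / (1 + 18.197 + 0.14454) = 1/19.342 = 0.05170
[CO3²⁻] = α₂ × DIC = 0.05170 × 1.88 = 0.09720 mmol/kg
Ksp = 10^(−6.41) = 3.890×10^-7
Ω = [Ca²⁺][CO3²⁻]/Ksp = (7.03×10^-3)(9.720×10^-5) / 3.890×10^-7 = 1.76

Ω = 1.76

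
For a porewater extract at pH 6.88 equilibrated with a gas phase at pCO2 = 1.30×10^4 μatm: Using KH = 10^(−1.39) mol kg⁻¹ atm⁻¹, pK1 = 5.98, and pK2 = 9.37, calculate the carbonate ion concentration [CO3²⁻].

[CO2*] = KH · pCO2 = 10^(−1.39) × 1.30×10^4×10^-6 = 5.296×10^-4 mol/kg
α₀ = 1/(1 + K1/[H⁺] + K1K2/[H⁺]²) = 1/(1 + 10^+0.90 + 10^-1.59) = 0.1115
DIC = [CO2*]/α₀ = 5.296×10^-4 / 0.1115 = 4.750 mmol/kg
[CO3²⁻] = α₂·DIC; α₂ = 0.002866, so [CO3²⁻] = 0.002866 × 4.750 = 0.0136 mmol/kg = 13.6 μmol/kg

[CO3²⁻] = 13.6 μmol/kg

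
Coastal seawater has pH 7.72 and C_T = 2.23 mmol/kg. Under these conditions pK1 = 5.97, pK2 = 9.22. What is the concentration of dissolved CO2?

α₀ = 1 / (1 + K1/[H⁺] + K1K2/[H⁺]²) = 1 / (1 + 10^+1.75 + 10^+0.25)
   = 1 / (1 + 56.234 + 1.7783) = 1/59.012 = 0.01695
[CO2*] = α₀ × DIC = 0.01695 × 2.23 = 0.0378 mmol/kg

[CO2*] = 0.0378 mmol/kg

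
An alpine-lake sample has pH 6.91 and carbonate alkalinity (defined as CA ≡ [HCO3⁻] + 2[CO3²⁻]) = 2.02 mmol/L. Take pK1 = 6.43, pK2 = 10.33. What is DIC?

CA = [HCO3⁻] + 2[CO3²⁻] = (α₁ + 2α₂)·DIC
At pH 6.91: [H⁺]/K1 = 10^-0.48 = 0.33113, K2/[H⁺] = 10^-3.42 = 0.00038019
α₁ = 1/(1 + 0.33113 + 0.00038019) = 1/1.3315 = 0.7510; α₂ = α₁·K2/[H⁺] = 0.0002855
α₁ + 2α₂ = 0.7516
DIC = CA / (α₁ + 2α₂) = 2.02 / 0.7516 = 2.69 mmol/L

DIC = 2.69 mmol/L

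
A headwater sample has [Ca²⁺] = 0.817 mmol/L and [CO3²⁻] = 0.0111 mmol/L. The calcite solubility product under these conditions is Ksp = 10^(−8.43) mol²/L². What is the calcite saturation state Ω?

Ω = 2.44

Ksp = 10^(−8.43) = 3.715×10^-9
Ω = [Ca²⁺][CO3²⁻]/Ksp = (0.817×10^-3)(0.0111×10^-3) / 3.715×10^-9 = 2.44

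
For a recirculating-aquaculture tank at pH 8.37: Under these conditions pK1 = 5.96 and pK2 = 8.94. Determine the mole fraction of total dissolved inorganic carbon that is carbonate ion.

α₂ = 0.211

α₂ = 1 / (1 + [H⁺]/K2 + [H⁺]²/(K1K2)) = 1 / (1 + 10^+0.57 + 10^-1.84)
   = 1 / (1 + 3.7154 + 0.014454) = 1/4.7298 = 0.2114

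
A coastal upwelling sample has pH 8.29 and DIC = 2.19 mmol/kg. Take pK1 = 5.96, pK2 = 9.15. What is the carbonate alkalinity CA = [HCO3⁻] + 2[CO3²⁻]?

CA = [HCO3⁻] + 2[CO3²⁻] = (α₁ + 2α₂)·DIC
At pH 8.29: [H⁺]/K1 = 10^-2.33 = 0.0046774, K2/[H⁺] = 10^-0.86 = 0.13804
α₁ = 1/(1 + 0.0046774 + 0.13804) = 1/1.1427 = 0.8751; α₂ = α₁·K2/[H⁺] = 0.1208
α₁ + 2α₂ = 1.1167
CA = 1.1167 × 2.19 = 2.45 mmol/kg

CA = 2.45 mmol/kg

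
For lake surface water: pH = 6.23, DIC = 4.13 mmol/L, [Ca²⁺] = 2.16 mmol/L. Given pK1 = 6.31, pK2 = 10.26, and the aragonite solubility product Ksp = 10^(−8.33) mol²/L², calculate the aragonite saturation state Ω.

Ω = 0.0808

α₂ = 1 / (1 + [H⁺]/K2 + [H⁺]²/(K1K2)) = 1 / (1 + 10^+4.03 + 10^+4.11)
   = 1 / (1 + 1.0715×10^4 + 1.2882×10^4) = 1/2.3599×10^4 = 4.238×10^-5
[CO3²⁻] = α₂ × DIC = 4.238×10^-5 × 4.13 = 0.0001750 mmol/L = 0.1750 μmol/L
Ksp = 10^(−8.33) = 4.677×10^-9
Ω = [Ca²⁺][CO3²⁻]/Ksp = (2.16×10^-3)(1.750×10^-7) / 4.677×10^-9 = 0.0808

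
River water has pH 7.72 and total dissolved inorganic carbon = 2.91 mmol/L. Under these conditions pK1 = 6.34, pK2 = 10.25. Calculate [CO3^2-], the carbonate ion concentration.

[CO3²⁻] = 8.22 μmol/L

α₂ = 1 / (1 + [H⁺]/K2 + [H⁺]²/(K1K2)) = 1 / (1 + 10^+2.53 + 10^+1.15)
   = 1 / (1 + 338.84 + 14.125) = 1/353.97 = 0.002825
[CO3²⁻] = α₂ × DIC = 0.002825 × 2.91 = 0.00822 mmol/L = 8.22 μmol/L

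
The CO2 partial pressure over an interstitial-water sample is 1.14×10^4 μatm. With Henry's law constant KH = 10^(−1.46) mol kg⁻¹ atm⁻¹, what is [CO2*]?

KH = 10^(−1.46) = 3.467×10^-2 mol kg⁻¹ atm⁻¹
[CO2*] = KH · pCO2 = 3.467×10^-2 × 1.14×10^4×10^-6 atm = 3.95×10^-4 mol/kg

[CO2*] = 395 μmol/kg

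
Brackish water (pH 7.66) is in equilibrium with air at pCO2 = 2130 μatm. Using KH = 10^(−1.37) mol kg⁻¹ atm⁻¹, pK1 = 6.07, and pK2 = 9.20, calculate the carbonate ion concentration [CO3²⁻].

[CO3²⁻] = 0.102 mmol/kg

[CO2*] = KH · pCO2 = 10^(−1.37) × 2130×10^-6 = 9.086×10^-5 mol/kg
α₀ = 1/(1 + K1/[H⁺] + K1K2/[H⁺]²) = 1/(1 + 10^+1.59 + 10^+0.05) = 0.02437
DIC = [CO2*]/α₀ = 9.086×10^-5 / 0.02437 = 3.728 mmol/kg
[CO3²⁻] = α₂·DIC; α₂ = 0.02735, so [CO3²⁻] = 0.02735 × 3.728 = 0.102 mmol/kg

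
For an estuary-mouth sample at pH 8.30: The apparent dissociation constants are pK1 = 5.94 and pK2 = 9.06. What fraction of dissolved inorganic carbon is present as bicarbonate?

α₁ = 1 / (1 + [H⁺]/K1 + K2/[H⁺]) = 1 / (1 + 10^-2.36 + 10^-0.76)
   = 1 / (1 + 0.0043652 + 0.17378) = 1/1.1781 = 0.8488

α₁ = 0.849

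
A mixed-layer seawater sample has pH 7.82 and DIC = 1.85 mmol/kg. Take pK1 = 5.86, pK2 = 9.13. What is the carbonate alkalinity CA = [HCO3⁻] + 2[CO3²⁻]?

CA = [HCO3⁻] + 2[CO3²⁻] = (α₁ + 2α₂)·DIC
At pH 7.82: [H⁺]/K1 = 10^-1.96 = 0.010965, K2/[H⁺] = 10^-1.31 = 0.048978
α₁ = 1/(1 + 0.010965 + 0.048978) = 1/1.0599 = 0.9434; α₂ = α₁·K2/[H⁺] = 0.04621
α₁ + 2α₂ = 1.0359
CA = 1.0359 × 1.85 = 1.92 mmol/kg

CA = 1.92 mmol/kg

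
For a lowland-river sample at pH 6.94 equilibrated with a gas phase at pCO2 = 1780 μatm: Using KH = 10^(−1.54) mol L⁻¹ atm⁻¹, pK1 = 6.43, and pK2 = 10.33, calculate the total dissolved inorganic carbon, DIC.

[CO2*] = KH · pCO2 = 10^(−1.54) × 1780×10^-6 = 5.134×10^-5 mol/L
α₀ = 1/(1 + K1/[H⁺] + K1K2/[H⁺]²) = 1/(1 + 10^+0.51 + 10^-2.88) = 0.2360
DIC = [CO2*]/α₀ = 5.134×10^-5 / 0.2360 = 0.218 mmol/L

DIC = 0.218 mmol/L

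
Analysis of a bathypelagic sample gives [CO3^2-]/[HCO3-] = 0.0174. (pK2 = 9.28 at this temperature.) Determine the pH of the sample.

From K2 = [H⁺][CO3^2-]/[HCO3-]:  pH = pK2 + log₁₀([CO3^2-]/[HCO3-])
log₁₀(0.0174) = -1.759
pH = 9.28 + (-1.759) = 7.52

pH = 7.52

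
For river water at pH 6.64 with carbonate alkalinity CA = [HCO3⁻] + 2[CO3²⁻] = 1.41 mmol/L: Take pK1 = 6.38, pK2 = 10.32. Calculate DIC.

DIC = 2.18 mmol/L

CA = [HCO3⁻] + 2[CO3²⁻] = (α₁ + 2α₂)·DIC
At pH 6.64: [H⁺]/K1 = 10^-0.26 = 0.54954, K2/[H⁺] = 10^-3.68 = 0.00020893
α₁ = 1/(1 + 0.54954 + 0.00020893) = 1/1.5497 = 0.6453; α₂ = α₁·K2/[H⁺] = 0.0001348
α₁ + 2α₂ = 0.6455
DIC = CA / (α₁ + 2α₂) = 1.41 / 0.6455 = 2.18 mmol/L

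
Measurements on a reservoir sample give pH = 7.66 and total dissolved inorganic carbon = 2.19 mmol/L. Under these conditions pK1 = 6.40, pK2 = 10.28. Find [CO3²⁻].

[CO3²⁻] = 4.97 μmol/L

α₂ = 1 / (1 + [H⁺]/K2 + [H⁺]²/(K1K2)) = 1 / (1 + 10^+2.62 + 10^+1.36)
   = 1 / (1 + 416.87 + 22.909) = 1/440.78 = 0.002269
[CO3²⁻] = α₂ × DIC = 0.002269 × 2.19 = 0.00497 mmol/L = 4.97 μmol/L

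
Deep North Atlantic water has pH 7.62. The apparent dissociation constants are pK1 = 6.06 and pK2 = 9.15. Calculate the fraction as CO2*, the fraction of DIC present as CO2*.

α₀ = 1 / (1 + K1/[H⁺] + K1K2/[H⁺]²) = 1 / (1 + 10^+1.56 + 10^+0.03)
   = 1 / (1 + 36.308 + 1.0715) = 1/38.379 = 0.02606

α₀ = 0.0261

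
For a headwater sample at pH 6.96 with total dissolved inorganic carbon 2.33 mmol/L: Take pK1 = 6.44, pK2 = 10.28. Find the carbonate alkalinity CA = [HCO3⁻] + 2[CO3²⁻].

CA = 1.79 mmol/L

CA = [HCO3⁻] + 2[CO3²⁻] = (α₁ + 2α₂)·DIC
At pH 6.96: [H⁺]/K1 = 10^-0.52 = 0.30200, K2/[H⁺] = 10^-3.32 = 0.00047863
α₁ = 1/(1 + 0.30200 + 0.00047863) = 1/1.3025 = 0.7678; α₂ = α₁·K2/[H⁺] = 0.0003675
α₁ + 2α₂ = 0.7685
CA = 0.7685 × 2.33 = 1.79 mmol/L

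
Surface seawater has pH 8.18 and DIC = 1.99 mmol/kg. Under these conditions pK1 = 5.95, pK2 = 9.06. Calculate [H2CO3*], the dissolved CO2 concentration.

[CO2*] = 10.3 μmol/kg

α₀ = 1 / (1 + K1/[H⁺] + K1K2/[H⁺]²) = 1 / (1 + 10^+2.23 + 10^+1.35)
   = 1 / (1 + 169.82 + 22.387) = 1/193.21 = 0.005176
[CO2*] = α₀ × DIC = 0.005176 × 1.99 = 0.0103 mmol/kg = 10.3 μmol/kg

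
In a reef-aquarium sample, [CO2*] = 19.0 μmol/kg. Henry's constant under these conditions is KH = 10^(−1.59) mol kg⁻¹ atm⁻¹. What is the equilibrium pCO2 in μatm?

KH = 10^(−1.59) = 2.570×10^-2 mol kg⁻¹ atm⁻¹
pCO2 = [CO2*]/KH = 19.0×10^-6 / 2.570×10^-2 = 7.39×10^-4 atm = 739 μatm

pCO2 = 739 μatm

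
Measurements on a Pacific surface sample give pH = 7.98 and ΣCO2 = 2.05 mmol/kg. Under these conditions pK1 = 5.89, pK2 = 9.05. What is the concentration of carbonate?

α₂ = 1 / (1 + [H⁺]/K2 + [H⁺]²/(K1K2)) = 1 / (1 + 10^+1.07 + 10^-1.02)
   = 1 / (1 + 11.749 + 0.095499) = 1/12.844 = 0.07785
[CO3²⁻] = α₂ × DIC = 0.07785 × 2.05 = 0.160 mmol/kg

[CO3²⁻] = 0.160 mmol/kg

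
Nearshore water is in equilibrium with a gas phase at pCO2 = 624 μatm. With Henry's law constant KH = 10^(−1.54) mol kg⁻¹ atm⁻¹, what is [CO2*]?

[CO2*] = 18.0 μmol/kg

KH = 10^(−1.54) = 2.884×10^-2 mol kg⁻¹ atm⁻¹
[CO2*] = KH · pCO2 = 2.884×10^-2 × 624×10^-6 atm = 1.80×10^-5 mol/kg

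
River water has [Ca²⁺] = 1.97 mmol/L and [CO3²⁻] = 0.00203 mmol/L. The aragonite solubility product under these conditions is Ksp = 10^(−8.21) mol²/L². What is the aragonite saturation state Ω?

Ω = 0.649

Ksp = 10^(−8.21) = 6.166×10^-9
Ω = [Ca²⁺][CO3²⁻]/Ksp = (1.97×10^-3)(0.00203×10^-3) / 6.166×10^-9 = 0.649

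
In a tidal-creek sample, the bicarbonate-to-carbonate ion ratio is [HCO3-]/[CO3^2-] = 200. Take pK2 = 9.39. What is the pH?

pH = 7.09

From K2 = [H⁺][CO3^2-]/[HCO3-]:  pH = pK2 − log₁₀([HCO3-]/[CO3^2-])
log₁₀(200) = +2.301
pH = 9.39 − (+2.301) = 7.09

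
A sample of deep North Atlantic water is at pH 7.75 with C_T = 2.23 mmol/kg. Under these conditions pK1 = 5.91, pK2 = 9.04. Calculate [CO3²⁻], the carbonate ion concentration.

[CO3²⁻] = 0.107 mmol/kg

α₂ = 1 / (1 + [H⁺]/K2 + [H⁺]²/(K1K2)) = 1 / (1 + 10^+1.29 + 10^-0.55)
   = 1 / (1 + 19.498 + 0.28184) = 1/20.780 = 0.04812
[CO3²⁻] = α₂ × DIC = 0.04812 × 2.23 = 0.107 mmol/kg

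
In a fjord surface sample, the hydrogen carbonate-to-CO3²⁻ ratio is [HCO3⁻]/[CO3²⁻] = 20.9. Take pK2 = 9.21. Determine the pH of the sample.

pH = 7.89

From K2 = [H⁺][CO3²⁻]/[HCO3⁻]:  pH = pK2 − log₁₀([HCO3⁻]/[CO3²⁻])
log₁₀(20.9) = +1.320
pH = 9.21 − (+1.320) = 7.89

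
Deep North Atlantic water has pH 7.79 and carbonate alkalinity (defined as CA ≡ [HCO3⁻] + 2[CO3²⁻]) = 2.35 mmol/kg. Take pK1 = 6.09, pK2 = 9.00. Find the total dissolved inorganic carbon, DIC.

DIC = 2.26 mmol/kg

CA = [HCO3⁻] + 2[CO3²⁻] = (α₁ + 2α₂)·DIC
At pH 7.79: [H⁺]/K1 = 10^-1.70 = 0.019953, K2/[H⁺] = 10^-1.21 = 0.061660
α₁ = 1/(1 + 0.019953 + 0.061660) = 1/1.0816 = 0.9245; α₂ = α₁·K2/[H⁺] = 0.05701
α₁ + 2α₂ = 1.0386
DIC = CA / (α₁ + 2α₂) = 2.35 / 1.0386 = 2.26 mmol/kg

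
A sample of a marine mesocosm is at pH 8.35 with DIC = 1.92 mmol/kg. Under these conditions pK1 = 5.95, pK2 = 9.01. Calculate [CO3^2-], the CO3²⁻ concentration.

[CO3²⁻] = 0.344 mmol/kg

α₂ = 1 / (1 + [H⁺]/K2 + [H⁺]²/(K1K2)) = 1 / (1 + 10^+0.66 + 10^-1.74)
   = 1 / (1 + 4.5709 + 0.018197) = 1/5.5891 = 0.1789
[CO3²⁻] = α₂ × DIC = 0.1789 × 1.92 = 0.344 mmol/kg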